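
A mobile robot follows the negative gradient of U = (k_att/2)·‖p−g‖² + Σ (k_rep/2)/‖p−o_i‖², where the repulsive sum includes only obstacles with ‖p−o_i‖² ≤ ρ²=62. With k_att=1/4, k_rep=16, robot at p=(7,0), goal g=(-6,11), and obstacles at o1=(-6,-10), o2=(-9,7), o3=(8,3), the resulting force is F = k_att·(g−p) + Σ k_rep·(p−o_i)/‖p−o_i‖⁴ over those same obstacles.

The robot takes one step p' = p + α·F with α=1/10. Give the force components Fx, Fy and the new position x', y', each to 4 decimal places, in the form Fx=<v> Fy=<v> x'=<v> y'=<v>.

F_att = 1/4·(g−p) = 1/4·(-13,11) = (-3.2500,2.7500)
o1: d²=269 > ρ²=62 → inactive
o2: d²=305 > ρ²=62 → inactive
o3: d²=10 ≤ ρ²=62; F_rep = 16·(-1,-3)/10² = (-0.1600,-0.4800)
F = F_att + ΣF_rep = (-3.4100,2.2700)
p' = p + 1/10·F = (6.6590,0.2270)

Fx=-3.4100 Fy=2.2700 x'=6.6590 y'=0.2270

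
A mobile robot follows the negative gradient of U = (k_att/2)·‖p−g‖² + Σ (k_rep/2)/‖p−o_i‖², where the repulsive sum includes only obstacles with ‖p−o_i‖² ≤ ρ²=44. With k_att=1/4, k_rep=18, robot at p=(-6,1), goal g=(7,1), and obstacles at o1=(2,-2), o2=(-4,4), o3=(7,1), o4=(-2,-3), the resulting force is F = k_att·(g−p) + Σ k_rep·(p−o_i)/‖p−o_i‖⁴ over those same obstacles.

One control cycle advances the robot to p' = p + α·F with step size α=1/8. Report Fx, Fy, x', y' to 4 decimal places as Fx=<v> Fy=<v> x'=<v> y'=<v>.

Fx=2.9667 Fy=-0.2492 x'=-5.6292 y'=0.9688

F_att = 1/4·(g−p) = 1/4·(13,0) = (3.2500,0.0000)
o1: d²=73 > ρ²=44 → inactive
o2: d²=13 ≤ ρ²=44; F_rep = 18·(-2,-3)/13² = (-0.2130,-0.3195)
o3: d²=169 > ρ²=44 → inactive
o4: d²=32 ≤ ρ²=44; F_rep = 18·(-4,4)/32² = (-0.0703,0.0703)
F = F_att + ΣF_rep = (2.9667,-0.2492)
p' = p + 1/8·F = (-5.6292,0.9688)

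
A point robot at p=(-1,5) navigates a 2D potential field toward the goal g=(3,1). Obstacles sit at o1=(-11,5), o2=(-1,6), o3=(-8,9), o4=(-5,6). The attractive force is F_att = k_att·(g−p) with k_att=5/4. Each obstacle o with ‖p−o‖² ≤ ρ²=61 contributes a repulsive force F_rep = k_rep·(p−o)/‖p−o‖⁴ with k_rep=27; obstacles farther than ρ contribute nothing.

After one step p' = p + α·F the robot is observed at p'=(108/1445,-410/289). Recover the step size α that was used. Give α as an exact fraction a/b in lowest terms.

α = 1/5

F_att = 5/4·(g−p) = 5/4·(4,-4) = (5.0000,-5.0000)
o1: d²=100 > ρ²=61 → inactive
o2: d²=1 ≤ ρ²=61; F_rep = 27·(0,-1)/1² = (0.0000,-27.0000)
o3: d²=65 > ρ²=61 → inactive
o4: d²=17 ≤ ρ²=61; F_rep = 27·(4,-1)/17² = (0.3737,-0.0934)
F = F_att + ΣF_rep = (5.3737,-32.0934)
Δp = p'−p = (1.0747,-6.4187); α = Δx/Fx = (1553/1445) / (1553/289) = 1/5
check: Δy/Fy = (-1855/289) / (-9275/289) = 1/5 ✓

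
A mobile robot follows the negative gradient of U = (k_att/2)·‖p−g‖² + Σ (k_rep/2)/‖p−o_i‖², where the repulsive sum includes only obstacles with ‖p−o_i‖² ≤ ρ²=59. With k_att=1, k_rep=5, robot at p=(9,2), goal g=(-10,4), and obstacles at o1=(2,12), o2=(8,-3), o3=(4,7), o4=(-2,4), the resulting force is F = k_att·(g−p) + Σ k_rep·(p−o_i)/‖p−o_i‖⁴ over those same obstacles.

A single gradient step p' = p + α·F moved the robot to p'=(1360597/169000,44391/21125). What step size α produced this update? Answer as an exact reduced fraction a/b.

F_att = 1·(g−p) = 1·(-19,2) = (-19.0000,2.0000)
o1: d²=149 > ρ²=59 → inactive
o2: d²=26 ≤ ρ²=59; F_rep = 5·(1,5)/26² = (0.0074,0.0370)
o3: d²=50 ≤ ρ²=59; F_rep = 5·(5,-5)/50² = (0.0100,-0.0100)
o4: d²=125 > ρ²=59 → inactive
F = F_att + ΣF_rep = (-18.9826,2.0270)
Δp = p'−p = (-0.9491,0.1013); α = Δx/Fx = (-160403/169000) / (-160403/8450) = 1/20
check: Δy/Fy = (2141/21125) / (8564/4225) = 1/20 ✓

α = 1/20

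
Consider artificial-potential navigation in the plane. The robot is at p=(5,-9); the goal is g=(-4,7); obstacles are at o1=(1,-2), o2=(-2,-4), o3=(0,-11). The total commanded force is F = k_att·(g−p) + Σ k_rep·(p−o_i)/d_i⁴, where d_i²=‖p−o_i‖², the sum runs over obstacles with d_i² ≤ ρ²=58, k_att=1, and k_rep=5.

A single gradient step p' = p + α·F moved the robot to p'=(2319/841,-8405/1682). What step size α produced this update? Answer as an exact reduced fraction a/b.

F_att = 1·(g−p) = 1·(-9,16) = (-9.0000,16.0000)
o1: d²=65 > ρ²=58 → inactive
o2: d²=74 > ρ²=58 → inactive
o3: d²=29 ≤ ρ²=58; F_rep = 5·(5,2)/29² = (0.0297,0.0119)
F = F_att + ΣF_rep = (-8.9703,16.0119)
Δp = p'−p = (-2.2426,4.0030); α = Δx/Fx = (-1886/841) / (-7544/841) = 1/4
check: Δy/Fy = (6733/1682) / (13466/841) = 1/4 ✓

α = 1/4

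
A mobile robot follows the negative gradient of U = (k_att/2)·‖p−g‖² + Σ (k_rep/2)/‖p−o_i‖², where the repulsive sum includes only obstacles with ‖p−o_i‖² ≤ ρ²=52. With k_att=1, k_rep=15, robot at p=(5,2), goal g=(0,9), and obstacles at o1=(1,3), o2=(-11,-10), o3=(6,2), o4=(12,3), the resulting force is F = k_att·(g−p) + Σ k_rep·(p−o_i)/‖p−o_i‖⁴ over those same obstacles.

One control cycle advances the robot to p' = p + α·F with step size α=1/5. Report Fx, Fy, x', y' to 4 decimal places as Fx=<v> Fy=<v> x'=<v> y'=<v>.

F_att = 1·(g−p) = 1·(-5,7) = (-5.0000,7.0000)
o1: d²=17 ≤ ρ²=52; F_rep = 15·(4,-1)/17² = (0.2076,-0.0519)
o2: d²=400 > ρ²=52 → inactive
o3: d²=1 ≤ ρ²=52; F_rep = 15·(-1,0)/1² = (-15.0000,0.0000)
o4: d²=50 ≤ ρ²=52; F_rep = 15·(-7,-1)/50² = (-0.0420,-0.0060)
F = F_att + ΣF_rep = (-19.8344,6.9421)
p' = p + 1/5·F = (1.0331,3.3884)

Fx=-19.8344 Fy=6.9421 x'=1.0331 y'=3.3884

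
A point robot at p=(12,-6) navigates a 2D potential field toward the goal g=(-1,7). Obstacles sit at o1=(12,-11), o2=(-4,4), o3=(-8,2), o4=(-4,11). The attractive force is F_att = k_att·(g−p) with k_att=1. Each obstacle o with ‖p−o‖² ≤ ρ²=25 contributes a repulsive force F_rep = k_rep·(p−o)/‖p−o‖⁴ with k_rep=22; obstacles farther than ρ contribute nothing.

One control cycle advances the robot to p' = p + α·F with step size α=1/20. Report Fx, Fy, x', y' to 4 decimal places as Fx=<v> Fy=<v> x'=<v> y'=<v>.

F_att = 1·(g−p) = 1·(-13,13) = (-13.0000,13.0000)
o1: d²=25 ≤ ρ²=25; F_rep = 22·(0,5)/25² = (0.0000,0.1760)
o2: d²=356 > ρ²=25 → inactive
o3: d²=464 > ρ²=25 → inactive
o4: d²=545 > ρ²=25 → inactive
F = F_att + ΣF_rep = (-13.0000,13.1760)
p' = p + 1/20·F = (11.3500,-5.3412)

Fx=-13.0000 Fy=13.1760 x'=11.3500 y'=-5.3412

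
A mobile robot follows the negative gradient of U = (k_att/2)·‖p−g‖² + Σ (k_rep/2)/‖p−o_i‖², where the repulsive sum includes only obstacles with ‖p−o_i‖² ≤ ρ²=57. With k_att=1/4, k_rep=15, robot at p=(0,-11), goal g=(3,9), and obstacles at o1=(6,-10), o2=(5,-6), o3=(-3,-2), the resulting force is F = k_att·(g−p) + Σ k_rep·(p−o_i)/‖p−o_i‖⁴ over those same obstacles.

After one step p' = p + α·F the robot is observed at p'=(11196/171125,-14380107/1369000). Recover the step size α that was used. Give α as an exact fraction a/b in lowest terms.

F_att = 1/4·(g−p) = 1/4·(3,20) = (0.7500,5.0000)
o1: d²=37 ≤ ρ²=57; F_rep = 15·(-6,-1)/37² = (-0.0657,-0.0110)
o2: d²=50 ≤ ρ²=57; F_rep = 15·(-5,-5)/50² = (-0.0300,-0.0300)
o3: d²=90 > ρ²=57 → inactive
F = F_att + ΣF_rep = (0.6543,4.9590)
Δp = p'−p = (0.0654,0.4959); α = Δx/Fx = (11196/171125) / (22392/34225) = 1/10
check: Δy/Fy = (678893/1369000) / (678893/136900) = 1/10 ✓

α = 1/10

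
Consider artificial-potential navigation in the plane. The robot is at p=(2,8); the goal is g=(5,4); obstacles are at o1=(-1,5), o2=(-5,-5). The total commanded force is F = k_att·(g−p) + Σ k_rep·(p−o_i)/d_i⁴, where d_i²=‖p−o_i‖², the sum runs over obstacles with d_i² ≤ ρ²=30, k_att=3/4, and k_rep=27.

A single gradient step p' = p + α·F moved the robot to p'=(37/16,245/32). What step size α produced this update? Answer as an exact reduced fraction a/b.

F_att = 3/4·(g−p) = 3/4·(3,-4) = (2.2500,-3.0000)
o1: d²=18 ≤ ρ²=30; F_rep = 27·(3,3)/18² = (0.2500,0.2500)
o2: d²=218 > ρ²=30 → inactive
F = F_att + ΣF_rep = (2.5000,-2.7500)
Δp = p'−p = (0.3125,-0.3438); α = Δx/Fx = (5/16) / (5/2) = 1/8
check: Δy/Fy = (-11/32) / (-11/4) = 1/8 ✓

α = 1/8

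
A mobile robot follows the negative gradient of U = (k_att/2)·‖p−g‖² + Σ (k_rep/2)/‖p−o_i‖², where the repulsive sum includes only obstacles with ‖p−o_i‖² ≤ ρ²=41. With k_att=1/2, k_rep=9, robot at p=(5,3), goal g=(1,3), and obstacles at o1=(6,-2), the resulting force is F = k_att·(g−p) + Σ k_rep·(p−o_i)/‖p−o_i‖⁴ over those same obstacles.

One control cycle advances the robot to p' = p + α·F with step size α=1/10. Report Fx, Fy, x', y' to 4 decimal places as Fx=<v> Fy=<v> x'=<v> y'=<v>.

F_att = 1/2·(g−p) = 1/2·(-4,0) = (-2.0000,0.0000)
o1: d²=26 ≤ ρ²=41; F_rep = 9·(-1,5)/26² = (-0.0133,0.0666)
F = F_att + ΣF_rep = (-2.0133,0.0666)
p' = p + 1/10·F = (4.7987,3.0067)

Fx=-2.0133 Fy=0.0666 x'=4.7987 y'=3.0067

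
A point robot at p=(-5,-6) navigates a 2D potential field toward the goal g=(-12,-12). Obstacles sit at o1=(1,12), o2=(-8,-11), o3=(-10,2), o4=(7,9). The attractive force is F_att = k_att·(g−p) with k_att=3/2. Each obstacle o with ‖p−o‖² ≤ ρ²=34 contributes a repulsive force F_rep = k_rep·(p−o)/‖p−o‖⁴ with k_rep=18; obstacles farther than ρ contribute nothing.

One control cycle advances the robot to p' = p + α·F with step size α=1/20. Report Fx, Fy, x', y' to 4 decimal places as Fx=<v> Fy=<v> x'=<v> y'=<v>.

Fx=-10.4533 Fy=-8.9221 x'=-5.5227 y'=-6.4461

F_att = 3/2·(g−p) = 3/2·(-7,-6) = (-10.5000,-9.0000)
o1: d²=360 > ρ²=34 → inactive
o2: d²=34 ≤ ρ²=34; F_rep = 18·(3,5)/34² = (0.0467,0.0779)
o3: d²=89 > ρ²=34 → inactive
o4: d²=369 > ρ²=34 → inactive
F = F_att + ΣF_rep = (-10.4533,-8.9221)
p' = p + 1/20·F = (-5.5227,-6.4461)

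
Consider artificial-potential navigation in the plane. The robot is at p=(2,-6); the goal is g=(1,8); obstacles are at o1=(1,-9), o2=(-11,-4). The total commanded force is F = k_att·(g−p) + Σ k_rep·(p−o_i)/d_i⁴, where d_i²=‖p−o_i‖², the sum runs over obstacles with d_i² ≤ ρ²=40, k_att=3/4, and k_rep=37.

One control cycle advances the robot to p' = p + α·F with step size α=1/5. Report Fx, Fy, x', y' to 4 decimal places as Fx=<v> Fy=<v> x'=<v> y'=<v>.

Fx=-0.3800 Fy=11.6100 x'=1.9240 y'=-3.6780

F_att = 3/4·(g−p) = 3/4·(-1,14) = (-0.7500,10.5000)
o1: d²=10 ≤ ρ²=40; F_rep = 37·(1,3)/10² = (0.3700,1.1100)
o2: d²=173 > ρ²=40 → inactive
F = F_att + ΣF_rep = (-0.3800,11.6100)
p' = p + 1/5·F = (1.9240,-3.6780)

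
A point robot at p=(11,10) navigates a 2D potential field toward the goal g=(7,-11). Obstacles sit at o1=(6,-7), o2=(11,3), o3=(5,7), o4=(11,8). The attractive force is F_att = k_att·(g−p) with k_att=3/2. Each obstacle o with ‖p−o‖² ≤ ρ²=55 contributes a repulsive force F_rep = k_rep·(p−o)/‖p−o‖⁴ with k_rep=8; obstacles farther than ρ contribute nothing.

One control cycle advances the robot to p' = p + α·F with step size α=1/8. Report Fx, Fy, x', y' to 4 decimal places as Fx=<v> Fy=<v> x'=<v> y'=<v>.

Fx=-5.9763 Fy=-30.4648 x'=10.2530 y'=6.1919

F_att = 3/2·(g−p) = 3/2·(-4,-21) = (-6.0000,-31.5000)
o1: d²=314 > ρ²=55 → inactive
o2: d²=49 ≤ ρ²=55; F_rep = 8·(0,7)/49² = (0.0000,0.0233)
o3: d²=45 ≤ ρ²=55; F_rep = 8·(6,3)/45² = (0.0237,0.0119)
o4: d²=4 ≤ ρ²=55; F_rep = 8·(0,2)/4² = (0.0000,1.0000)
F = F_att + ΣF_rep = (-5.9763,-30.4648)
p' = p + 1/8·F = (10.2530,6.1919)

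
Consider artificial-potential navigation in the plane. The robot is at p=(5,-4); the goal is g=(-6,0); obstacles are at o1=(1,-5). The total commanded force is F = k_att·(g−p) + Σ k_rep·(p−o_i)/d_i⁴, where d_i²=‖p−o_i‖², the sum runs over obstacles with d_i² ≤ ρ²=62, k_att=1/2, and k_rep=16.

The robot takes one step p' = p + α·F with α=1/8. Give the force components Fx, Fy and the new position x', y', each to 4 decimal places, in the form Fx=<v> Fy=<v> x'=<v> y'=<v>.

F_att = 1/2·(g−p) = 1/2·(-11,4) = (-5.5000,2.0000)
o1: d²=17 ≤ ρ²=62; F_rep = 16·(4,1)/17² = (0.2215,0.0554)
F = F_att + ΣF_rep = (-5.2785,2.0554)
p' = p + 1/8·F = (4.3402,-3.7431)

Fx=-5.2785 Fy=2.0554 x'=4.3402 y'=-3.7431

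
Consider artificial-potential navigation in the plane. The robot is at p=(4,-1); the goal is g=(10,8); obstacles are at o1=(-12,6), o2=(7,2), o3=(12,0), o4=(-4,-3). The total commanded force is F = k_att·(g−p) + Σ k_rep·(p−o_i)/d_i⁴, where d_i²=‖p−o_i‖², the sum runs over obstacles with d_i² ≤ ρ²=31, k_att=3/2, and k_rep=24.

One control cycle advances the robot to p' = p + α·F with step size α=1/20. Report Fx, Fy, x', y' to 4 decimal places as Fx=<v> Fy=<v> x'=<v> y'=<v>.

Fx=8.7778 Fy=13.2778 x'=4.4389 y'=-0.3361

F_att = 3/2·(g−p) = 3/2·(6,9) = (9.0000,13.5000)
o1: d²=305 > ρ²=31 → inactive
o2: d²=18 ≤ ρ²=31; F_rep = 24·(-3,-3)/18² = (-0.2222,-0.2222)
o3: d²=65 > ρ²=31 → inactive
o4: d²=68 > ρ²=31 → inactive
F = F_att + ΣF_rep = (8.7778,13.2778)
p' = p + 1/20·F = (4.4389,-0.3361)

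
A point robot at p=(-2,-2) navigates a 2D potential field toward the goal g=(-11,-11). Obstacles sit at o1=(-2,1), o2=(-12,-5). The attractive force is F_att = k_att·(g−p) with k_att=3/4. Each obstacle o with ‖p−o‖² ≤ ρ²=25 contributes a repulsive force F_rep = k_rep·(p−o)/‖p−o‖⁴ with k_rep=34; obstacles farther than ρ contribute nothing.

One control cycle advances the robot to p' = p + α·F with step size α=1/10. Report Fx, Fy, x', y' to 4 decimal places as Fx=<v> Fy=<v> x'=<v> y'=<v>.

Fx=-6.7500 Fy=-8.0093 x'=-2.6750 y'=-2.8009

F_att = 3/4·(g−p) = 3/4·(-9,-9) = (-6.7500,-6.7500)
o1: d²=9 ≤ ρ²=25; F_rep = 34·(0,-3)/9² = (0.0000,-1.2593)
o2: d²=109 > ρ²=25 → inactive
F = F_att + ΣF_rep = (-6.7500,-8.0093)
p' = p + 1/10·F = (-2.6750,-2.8009)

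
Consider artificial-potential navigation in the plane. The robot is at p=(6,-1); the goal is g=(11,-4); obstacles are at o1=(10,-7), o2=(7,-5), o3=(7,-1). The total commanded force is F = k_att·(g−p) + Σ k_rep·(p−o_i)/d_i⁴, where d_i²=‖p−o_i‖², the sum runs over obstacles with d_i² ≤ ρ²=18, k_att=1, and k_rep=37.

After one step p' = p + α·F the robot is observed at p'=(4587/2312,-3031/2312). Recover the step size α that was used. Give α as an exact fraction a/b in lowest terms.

F_att = 1·(g−p) = 1·(5,-3) = (5.0000,-3.0000)
o1: d²=52 > ρ²=18 → inactive
o2: d²=17 ≤ ρ²=18; F_rep = 37·(-1,4)/17² = (-0.1280,0.5121)
o3: d²=1 ≤ ρ²=18; F_rep = 37·(-1,0)/1² = (-37.0000,0.0000)
F = F_att + ΣF_rep = (-32.1280,-2.4879)
Δp = p'−p = (-4.0160,-0.3110); α = Δx/Fx = (-9285/2312) / (-9285/289) = 1/8
check: Δy/Fy = (-719/2312) / (-719/289) = 1/8 ✓

α = 1/8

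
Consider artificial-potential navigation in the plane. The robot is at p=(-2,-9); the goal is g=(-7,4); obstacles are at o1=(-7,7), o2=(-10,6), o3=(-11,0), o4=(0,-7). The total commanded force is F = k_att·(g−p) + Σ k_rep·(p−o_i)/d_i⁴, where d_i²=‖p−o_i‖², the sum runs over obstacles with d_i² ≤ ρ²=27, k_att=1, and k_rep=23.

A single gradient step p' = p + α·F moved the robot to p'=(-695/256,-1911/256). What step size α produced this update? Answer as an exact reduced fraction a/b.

α = 1/8

F_att = 1·(g−p) = 1·(-5,13) = (-5.0000,13.0000)
o1: d²=281 > ρ²=27 → inactive
o2: d²=289 > ρ²=27 → inactive
o3: d²=162 > ρ²=27 → inactive
o4: d²=8 ≤ ρ²=27; F_rep = 23·(-2,-2)/8² = (-0.7188,-0.7188)
F = F_att + ΣF_rep = (-5.7188,12.2812)
Δp = p'−p = (-0.7148,1.5352); α = Δx/Fx = (-183/256) / (-183/32) = 1/8
check: Δy/Fy = (393/256) / (393/32) = 1/8 ✓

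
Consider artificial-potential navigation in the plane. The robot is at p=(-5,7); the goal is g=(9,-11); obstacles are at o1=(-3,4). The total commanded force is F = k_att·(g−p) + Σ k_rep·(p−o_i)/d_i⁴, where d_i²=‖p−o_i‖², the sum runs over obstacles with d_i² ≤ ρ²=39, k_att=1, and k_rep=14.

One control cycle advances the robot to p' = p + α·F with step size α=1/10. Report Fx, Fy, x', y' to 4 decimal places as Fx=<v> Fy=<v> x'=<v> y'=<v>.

Fx=13.8343 Fy=-17.7515 x'=-3.6166 y'=5.2249

F_att = 1·(g−p) = 1·(14,-18) = (14.0000,-18.0000)
o1: d²=13 ≤ ρ²=39; F_rep = 14·(-2,3)/13² = (-0.1657,0.2485)
F = F_att + ΣF_rep = (13.8343,-17.7515)
p' = p + 1/10·F = (-3.6166,5.2249)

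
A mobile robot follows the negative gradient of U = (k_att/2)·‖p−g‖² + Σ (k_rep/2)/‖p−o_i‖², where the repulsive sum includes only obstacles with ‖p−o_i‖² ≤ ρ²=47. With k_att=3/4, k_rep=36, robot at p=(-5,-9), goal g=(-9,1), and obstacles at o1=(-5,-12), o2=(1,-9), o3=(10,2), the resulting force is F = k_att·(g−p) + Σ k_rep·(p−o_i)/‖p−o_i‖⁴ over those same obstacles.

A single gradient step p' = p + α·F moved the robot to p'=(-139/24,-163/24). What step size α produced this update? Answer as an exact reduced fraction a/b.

α = 1/4

F_att = 3/4·(g−p) = 3/4·(-4,10) = (-3.0000,7.5000)
o1: d²=9 ≤ ρ²=47; F_rep = 36·(0,3)/9² = (0.0000,1.3333)
o2: d²=36 ≤ ρ²=47; F_rep = 36·(-6,0)/36² = (-0.1667,0.0000)
o3: d²=346 > ρ²=47 → inactive
F = F_att + ΣF_rep = (-3.1667,8.8333)
Δp = p'−p = (-0.7917,2.2083); α = Δx/Fx = (-19/24) / (-19/6) = 1/4
check: Δy/Fy = (53/24) / (53/6) = 1/4 ✓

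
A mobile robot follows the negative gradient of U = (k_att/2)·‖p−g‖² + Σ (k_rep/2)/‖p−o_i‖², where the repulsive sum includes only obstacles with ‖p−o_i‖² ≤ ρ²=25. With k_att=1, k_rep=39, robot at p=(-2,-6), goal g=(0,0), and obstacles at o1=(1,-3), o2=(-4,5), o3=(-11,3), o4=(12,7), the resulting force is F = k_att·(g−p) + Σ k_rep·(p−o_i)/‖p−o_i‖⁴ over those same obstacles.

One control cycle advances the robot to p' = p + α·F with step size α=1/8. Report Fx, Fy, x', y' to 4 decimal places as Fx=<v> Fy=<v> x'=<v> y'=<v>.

F_att = 1·(g−p) = 1·(2,6) = (2.0000,6.0000)
o1: d²=18 ≤ ρ²=25; F_rep = 39·(-3,-3)/18² = (-0.3611,-0.3611)
o2: d²=125 > ρ²=25 → inactive
o3: d²=162 > ρ²=25 → inactive
o4: d²=365 > ρ²=25 → inactive
F = F_att + ΣF_rep = (1.6389,5.6389)
p' = p + 1/8·F = (-1.7951,-5.2951)

Fx=1.6389 Fy=5.6389 x'=-1.7951 y'=-5.2951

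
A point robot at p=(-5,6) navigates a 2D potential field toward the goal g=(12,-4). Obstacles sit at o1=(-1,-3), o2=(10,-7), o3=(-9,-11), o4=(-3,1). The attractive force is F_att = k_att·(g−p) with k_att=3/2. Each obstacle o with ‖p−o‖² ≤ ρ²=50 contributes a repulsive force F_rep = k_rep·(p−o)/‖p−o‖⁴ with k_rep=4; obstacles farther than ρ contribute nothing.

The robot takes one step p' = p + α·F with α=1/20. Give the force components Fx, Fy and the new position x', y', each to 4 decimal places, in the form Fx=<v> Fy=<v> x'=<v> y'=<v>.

Fx=25.4905 Fy=-14.9762 x'=-3.7255 y'=5.2512

F_att = 3/2·(g−p) = 3/2·(17,-10) = (25.5000,-15.0000)
o1: d²=97 > ρ²=50 → inactive
o2: d²=394 > ρ²=50 → inactive
o3: d²=305 > ρ²=50 → inactive
o4: d²=29 ≤ ρ²=50; F_rep = 4·(-2,5)/29² = (-0.0095,0.0238)
F = F_att + ΣF_rep = (25.4905,-14.9762)
p' = p + 1/20·F = (-3.7255,5.2512)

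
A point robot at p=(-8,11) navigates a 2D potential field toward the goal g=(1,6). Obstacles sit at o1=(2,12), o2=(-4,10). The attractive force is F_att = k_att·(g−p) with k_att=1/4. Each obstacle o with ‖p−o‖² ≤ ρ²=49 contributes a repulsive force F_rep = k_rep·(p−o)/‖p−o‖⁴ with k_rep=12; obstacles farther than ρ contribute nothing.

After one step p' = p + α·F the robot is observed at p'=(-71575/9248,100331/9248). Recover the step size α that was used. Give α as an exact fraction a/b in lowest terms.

F_att = 1/4·(g−p) = 1/4·(9,-5) = (2.2500,-1.2500)
o1: d²=101 > ρ²=49 → inactive
o2: d²=17 ≤ ρ²=49; F_rep = 12·(-4,1)/17² = (-0.1661,0.0415)
F = F_att + ΣF_rep = (2.0839,-1.2085)
Δp = p'−p = (0.2605,-0.1511); α = Δx/Fx = (2409/9248) / (2409/1156) = 1/8
check: Δy/Fy = (-1397/9248) / (-1397/1156) = 1/8 ✓

α = 1/8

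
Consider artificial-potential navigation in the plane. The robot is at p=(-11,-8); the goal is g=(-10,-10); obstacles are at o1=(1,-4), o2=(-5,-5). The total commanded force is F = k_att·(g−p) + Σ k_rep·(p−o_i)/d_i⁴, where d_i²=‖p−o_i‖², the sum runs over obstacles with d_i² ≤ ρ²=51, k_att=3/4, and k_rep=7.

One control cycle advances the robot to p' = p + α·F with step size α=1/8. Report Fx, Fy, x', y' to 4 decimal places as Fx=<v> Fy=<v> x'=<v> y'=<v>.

Fx=0.7293 Fy=-1.5104 x'=-10.9088 y'=-8.1888

F_att = 3/4·(g−p) = 3/4·(1,-2) = (0.7500,-1.5000)
o1: d²=160 > ρ²=51 → inactive
o2: d²=45 ≤ ρ²=51; F_rep = 7·(-6,-3)/45² = (-0.0207,-0.0104)
F = F_att + ΣF_rep = (0.7293,-1.5104)
p' = p + 1/8·F = (-10.9088,-8.1888)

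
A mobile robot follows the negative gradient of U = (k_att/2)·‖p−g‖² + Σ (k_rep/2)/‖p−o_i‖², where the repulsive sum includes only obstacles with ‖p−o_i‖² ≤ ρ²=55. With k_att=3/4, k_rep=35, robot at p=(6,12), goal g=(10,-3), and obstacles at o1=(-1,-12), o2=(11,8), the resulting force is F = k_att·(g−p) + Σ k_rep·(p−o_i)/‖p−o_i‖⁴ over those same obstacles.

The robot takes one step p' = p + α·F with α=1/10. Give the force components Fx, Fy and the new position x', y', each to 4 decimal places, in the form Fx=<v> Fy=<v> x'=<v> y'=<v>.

F_att = 3/4·(g−p) = 3/4·(4,-15) = (3.0000,-11.2500)
o1: d²=625 > ρ²=55 → inactive
o2: d²=41 ≤ ρ²=55; F_rep = 35·(-5,4)/41² = (-0.1041,0.0833)
F = F_att + ΣF_rep = (2.8959,-11.1667)
p' = p + 1/10·F = (6.2896,10.8833)

Fx=2.8959 Fy=-11.1667 x'=6.2896 y'=10.8833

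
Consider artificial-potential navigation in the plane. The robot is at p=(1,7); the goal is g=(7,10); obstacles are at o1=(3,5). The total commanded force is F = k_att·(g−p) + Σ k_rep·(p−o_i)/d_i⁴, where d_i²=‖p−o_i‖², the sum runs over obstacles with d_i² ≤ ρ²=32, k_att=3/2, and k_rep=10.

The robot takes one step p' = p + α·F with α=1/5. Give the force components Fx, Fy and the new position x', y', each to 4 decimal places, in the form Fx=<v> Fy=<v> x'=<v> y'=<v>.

Fx=8.6875 Fy=4.8125 x'=2.7375 y'=7.9625

F_att = 3/2·(g−p) = 3/2·(6,3) = (9.0000,4.5000)
o1: d²=8 ≤ ρ²=32; F_rep = 10·(-2,2)/8² = (-0.3125,0.3125)
F = F_att + ΣF_rep = (8.6875,4.8125)
p' = p + 1/5·F = (2.7375,7.9625)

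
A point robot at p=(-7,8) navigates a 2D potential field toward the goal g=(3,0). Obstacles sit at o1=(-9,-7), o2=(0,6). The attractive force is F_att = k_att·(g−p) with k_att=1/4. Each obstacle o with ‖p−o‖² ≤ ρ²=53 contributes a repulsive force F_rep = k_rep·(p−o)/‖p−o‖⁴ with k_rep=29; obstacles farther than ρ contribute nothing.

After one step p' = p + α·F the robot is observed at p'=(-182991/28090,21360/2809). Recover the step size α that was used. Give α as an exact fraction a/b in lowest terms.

α = 1/5

F_att = 1/4·(g−p) = 1/4·(10,-8) = (2.5000,-2.0000)
o1: d²=229 > ρ²=53 → inactive
o2: d²=53 ≤ ρ²=53; F_rep = 29·(-7,2)/53² = (-0.0723,0.0206)
F = F_att + ΣF_rep = (2.4277,-1.9794)
Δp = p'−p = (0.4855,-0.3959); α = Δx/Fx = (13639/28090) / (13639/5618) = 1/5
check: Δy/Fy = (-1112/2809) / (-5560/2809) = 1/5 ✓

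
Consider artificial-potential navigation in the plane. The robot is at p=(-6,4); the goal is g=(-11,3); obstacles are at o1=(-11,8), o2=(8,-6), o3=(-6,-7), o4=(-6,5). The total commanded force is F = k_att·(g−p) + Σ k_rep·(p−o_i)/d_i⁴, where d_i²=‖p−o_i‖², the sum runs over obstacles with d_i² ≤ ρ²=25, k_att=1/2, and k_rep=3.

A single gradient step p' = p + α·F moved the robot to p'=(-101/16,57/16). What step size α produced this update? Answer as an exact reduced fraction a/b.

F_att = 1/2·(g−p) = 1/2·(-5,-1) = (-2.5000,-0.5000)
o1: d²=41 > ρ²=25 → inactive
o2: d²=296 > ρ²=25 → inactive
o3: d²=121 > ρ²=25 → inactive
o4: d²=1 ≤ ρ²=25; F_rep = 3·(0,-1)/1² = (0.0000,-3.0000)
F = F_att + ΣF_rep = (-2.5000,-3.5000)
Δp = p'−p = (-0.3125,-0.4375); α = Δx/Fx = (-5/16) / (-5/2) = 1/8
check: Δy/Fy = (-7/16) / (-7/2) = 1/8 ✓

α = 1/8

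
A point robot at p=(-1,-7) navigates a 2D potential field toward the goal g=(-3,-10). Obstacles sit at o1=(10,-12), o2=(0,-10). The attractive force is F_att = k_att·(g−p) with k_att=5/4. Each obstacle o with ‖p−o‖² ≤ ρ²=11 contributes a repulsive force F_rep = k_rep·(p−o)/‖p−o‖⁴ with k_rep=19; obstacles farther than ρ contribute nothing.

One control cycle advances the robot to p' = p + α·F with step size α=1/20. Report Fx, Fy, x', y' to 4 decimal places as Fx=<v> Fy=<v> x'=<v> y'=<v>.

Fx=-2.6900 Fy=-3.1800 x'=-1.1345 y'=-7.1590

F_att = 5/4·(g−p) = 5/4·(-2,-3) = (-2.5000,-3.7500)
o1: d²=146 > ρ²=11 → inactive
o2: d²=10 ≤ ρ²=11; F_rep = 19·(-1,3)/10² = (-0.1900,0.5700)
F = F_att + ΣF_rep = (-2.6900,-3.1800)
p' = p + 1/20·F = (-1.1345,-7.1590)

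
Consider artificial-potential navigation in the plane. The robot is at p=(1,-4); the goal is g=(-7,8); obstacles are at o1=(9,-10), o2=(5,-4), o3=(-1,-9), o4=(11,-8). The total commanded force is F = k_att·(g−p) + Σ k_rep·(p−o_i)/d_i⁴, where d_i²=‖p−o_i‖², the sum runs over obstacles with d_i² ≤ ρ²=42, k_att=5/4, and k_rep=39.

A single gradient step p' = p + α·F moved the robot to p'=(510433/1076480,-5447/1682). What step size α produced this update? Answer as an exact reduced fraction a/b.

α = 1/20

F_att = 5/4·(g−p) = 5/4·(-8,12) = (-10.0000,15.0000)
o1: d²=100 > ρ²=42 → inactive
o2: d²=16 ≤ ρ²=42; F_rep = 39·(-4,0)/16² = (-0.6094,0.0000)
o3: d²=29 ≤ ρ²=42; F_rep = 39·(2,5)/29² = (0.0927,0.2319)
o4: d²=116 > ρ²=42 → inactive
F = F_att + ΣF_rep = (-10.5166,15.2319)
Δp = p'−p = (-0.5258,0.7616); α = Δx/Fx = (-566047/1076480) / (-566047/53824) = 1/20
check: Δy/Fy = (1281/1682) / (12810/841) = 1/20 ✓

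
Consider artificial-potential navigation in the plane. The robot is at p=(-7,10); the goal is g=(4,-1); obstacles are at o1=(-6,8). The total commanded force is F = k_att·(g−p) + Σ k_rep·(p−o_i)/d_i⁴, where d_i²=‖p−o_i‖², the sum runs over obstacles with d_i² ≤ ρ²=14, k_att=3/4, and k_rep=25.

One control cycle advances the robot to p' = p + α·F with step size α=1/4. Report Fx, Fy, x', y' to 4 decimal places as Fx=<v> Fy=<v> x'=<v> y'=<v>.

F_att = 3/4·(g−p) = 3/4·(11,-11) = (8.2500,-8.2500)
o1: d²=5 ≤ ρ²=14; F_rep = 25·(-1,2)/5² = (-1.0000,2.0000)
F = F_att + ΣF_rep = (7.2500,-6.2500)
p' = p + 1/4·F = (-5.1875,8.4375)

Fx=7.2500 Fy=-6.2500 x'=-5.1875 y'=8.4375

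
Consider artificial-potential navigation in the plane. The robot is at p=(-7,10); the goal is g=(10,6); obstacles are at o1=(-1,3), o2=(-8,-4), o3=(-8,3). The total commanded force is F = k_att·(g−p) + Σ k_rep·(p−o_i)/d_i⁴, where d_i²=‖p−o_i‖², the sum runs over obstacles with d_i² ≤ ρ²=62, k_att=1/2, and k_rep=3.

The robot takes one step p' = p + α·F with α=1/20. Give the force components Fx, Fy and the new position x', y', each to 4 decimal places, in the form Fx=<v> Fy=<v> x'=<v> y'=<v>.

Fx=8.5012 Fy=-1.9916 x'=-6.5749 y'=9.9004

F_att = 1/2·(g−p) = 1/2·(17,-4) = (8.5000,-2.0000)
o1: d²=85 > ρ²=62 → inactive
o2: d²=197 > ρ²=62 → inactive
o3: d²=50 ≤ ρ²=62; F_rep = 3·(1,7)/50² = (0.0012,0.0084)
F = F_att + ΣF_rep = (8.5012,-1.9916)
p' = p + 1/20·F = (-6.5749,9.9004)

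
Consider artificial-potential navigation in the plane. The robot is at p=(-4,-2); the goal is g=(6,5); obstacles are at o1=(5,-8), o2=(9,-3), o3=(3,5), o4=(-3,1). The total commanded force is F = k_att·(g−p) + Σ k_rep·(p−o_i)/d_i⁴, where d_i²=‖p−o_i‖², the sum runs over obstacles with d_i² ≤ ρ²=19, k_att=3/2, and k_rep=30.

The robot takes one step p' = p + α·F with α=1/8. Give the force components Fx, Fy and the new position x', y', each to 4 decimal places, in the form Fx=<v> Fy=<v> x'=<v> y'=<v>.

Fx=14.7000 Fy=9.6000 x'=-2.1625 y'=-0.8000

F_att = 3/2·(g−p) = 3/2·(10,7) = (15.0000,10.5000)
o1: d²=117 > ρ²=19 → inactive
o2: d²=170 > ρ²=19 → inactive
o3: d²=98 > ρ²=19 → inactive
o4: d²=10 ≤ ρ²=19; F_rep = 30·(-1,-3)/10² = (-0.3000,-0.9000)
F = F_att + ΣF_rep = (14.7000,9.6000)
p' = p + 1/8·F = (-2.1625,-0.8000)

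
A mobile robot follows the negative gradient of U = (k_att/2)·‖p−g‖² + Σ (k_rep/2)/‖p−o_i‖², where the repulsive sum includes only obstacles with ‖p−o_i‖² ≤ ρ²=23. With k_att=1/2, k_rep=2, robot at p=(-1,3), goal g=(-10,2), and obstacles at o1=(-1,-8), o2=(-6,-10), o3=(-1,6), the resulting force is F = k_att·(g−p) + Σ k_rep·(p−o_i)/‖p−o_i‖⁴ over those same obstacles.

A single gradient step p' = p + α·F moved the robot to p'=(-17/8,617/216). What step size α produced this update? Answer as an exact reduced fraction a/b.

α = 1/4

F_att = 1/2·(g−p) = 1/2·(-9,-1) = (-4.5000,-0.5000)
o1: d²=121 > ρ²=23 → inactive
o2: d²=194 > ρ²=23 → inactive
o3: d²=9 ≤ ρ²=23; F_rep = 2·(0,-3)/9² = (0.0000,-0.0741)
F = F_att + ΣF_rep = (-4.5000,-0.5741)
Δp = p'−p = (-1.1250,-0.1435); α = Δx/Fx = (-9/8) / (-9/2) = 1/4
check: Δy/Fy = (-31/216) / (-31/54) = 1/4 ✓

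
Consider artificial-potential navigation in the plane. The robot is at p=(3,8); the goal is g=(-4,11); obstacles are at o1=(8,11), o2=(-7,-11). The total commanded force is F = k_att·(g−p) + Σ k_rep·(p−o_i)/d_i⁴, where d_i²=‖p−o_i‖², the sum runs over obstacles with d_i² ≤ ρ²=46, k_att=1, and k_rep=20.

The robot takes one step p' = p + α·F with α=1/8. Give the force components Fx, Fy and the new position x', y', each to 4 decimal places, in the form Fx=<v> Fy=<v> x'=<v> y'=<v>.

F_att = 1·(g−p) = 1·(-7,3) = (-7.0000,3.0000)
o1: d²=34 ≤ ρ²=46; F_rep = 20·(-5,-3)/34² = (-0.0865,-0.0519)
o2: d²=461 > ρ²=46 → inactive
F = F_att + ΣF_rep = (-7.0865,2.9481)
p' = p + 1/8·F = (2.1142,8.3685)

Fx=-7.0865 Fy=2.9481 x'=2.1142 y'=8.3685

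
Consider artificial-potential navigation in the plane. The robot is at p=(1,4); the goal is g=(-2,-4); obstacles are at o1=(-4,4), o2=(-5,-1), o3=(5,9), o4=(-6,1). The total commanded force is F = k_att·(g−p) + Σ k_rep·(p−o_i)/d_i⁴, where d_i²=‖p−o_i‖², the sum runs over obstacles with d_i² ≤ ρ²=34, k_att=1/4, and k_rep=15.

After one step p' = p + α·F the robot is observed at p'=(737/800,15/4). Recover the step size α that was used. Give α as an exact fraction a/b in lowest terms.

F_att = 1/4·(g−p) = 1/4·(-3,-8) = (-0.7500,-2.0000)
o1: d²=25 ≤ ρ²=34; F_rep = 15·(5,0)/25² = (0.1200,0.0000)
o2: d²=61 > ρ²=34 → inactive
o3: d²=41 > ρ²=34 → inactive
o4: d²=58 > ρ²=34 → inactive
F = F_att + ΣF_rep = (-0.6300,-2.0000)
Δp = p'−p = (-0.0788,-0.2500); α = Δx/Fx = (-63/800) / (-63/100) = 1/8
check: Δy/Fy = (-1/4) / (-2) = 1/8 ✓

α = 1/8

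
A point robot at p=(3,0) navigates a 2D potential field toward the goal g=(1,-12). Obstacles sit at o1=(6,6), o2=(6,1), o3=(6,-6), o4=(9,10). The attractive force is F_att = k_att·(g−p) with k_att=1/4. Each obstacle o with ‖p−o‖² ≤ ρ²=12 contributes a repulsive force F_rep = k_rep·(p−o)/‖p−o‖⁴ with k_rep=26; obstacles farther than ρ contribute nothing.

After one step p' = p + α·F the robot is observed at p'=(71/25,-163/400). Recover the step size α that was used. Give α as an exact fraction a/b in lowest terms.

F_att = 1/4·(g−p) = 1/4·(-2,-12) = (-0.5000,-3.0000)
o1: d²=45 > ρ²=12 → inactive
o2: d²=10 ≤ ρ²=12; F_rep = 26·(-3,-1)/10² = (-0.7800,-0.2600)
o3: d²=45 > ρ²=12 → inactive
o4: d²=136 > ρ²=12 → inactive
F = F_att + ΣF_rep = (-1.2800,-3.2600)
Δp = p'−p = (-0.1600,-0.4075); α = Δx/Fx = (-4/25) / (-32/25) = 1/8
check: Δy/Fy = (-163/400) / (-163/50) = 1/8 ✓

α = 1/8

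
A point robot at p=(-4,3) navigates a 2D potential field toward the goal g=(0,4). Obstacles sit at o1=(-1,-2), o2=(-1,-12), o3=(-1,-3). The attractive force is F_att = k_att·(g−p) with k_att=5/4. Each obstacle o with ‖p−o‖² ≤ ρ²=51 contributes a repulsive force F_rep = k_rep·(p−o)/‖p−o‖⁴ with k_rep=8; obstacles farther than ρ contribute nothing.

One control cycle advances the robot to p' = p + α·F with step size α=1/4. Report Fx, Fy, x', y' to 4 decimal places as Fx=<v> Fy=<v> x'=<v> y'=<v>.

Fx=4.9674 Fy=1.3083 x'=-2.7582 y'=3.3271

F_att = 5/4·(g−p) = 5/4·(4,1) = (5.0000,1.2500)
o1: d²=34 ≤ ρ²=51; F_rep = 8·(-3,5)/34² = (-0.0208,0.0346)
o2: d²=234 > ρ²=51 → inactive
o3: d²=45 ≤ ρ²=51; F_rep = 8·(-3,6)/45² = (-0.0119,0.0237)
F = F_att + ΣF_rep = (4.9674,1.3083)
p' = p + 1/4·F = (-2.7582,3.3271)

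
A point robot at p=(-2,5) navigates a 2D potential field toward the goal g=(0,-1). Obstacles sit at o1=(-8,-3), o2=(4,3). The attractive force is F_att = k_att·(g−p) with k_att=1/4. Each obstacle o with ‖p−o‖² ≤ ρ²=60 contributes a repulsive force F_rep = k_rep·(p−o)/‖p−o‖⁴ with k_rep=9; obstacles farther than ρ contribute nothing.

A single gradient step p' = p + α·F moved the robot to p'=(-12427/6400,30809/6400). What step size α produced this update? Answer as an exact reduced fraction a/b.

F_att = 1/4·(g−p) = 1/4·(2,-6) = (0.5000,-1.5000)
o1: d²=100 > ρ²=60 → inactive
o2: d²=40 ≤ ρ²=60; F_rep = 9·(-6,2)/40² = (-0.0338,0.0112)
F = F_att + ΣF_rep = (0.4662,-1.4888)
Δp = p'−p = (0.0583,-0.1861); α = Δx/Fx = (373/6400) / (373/800) = 1/8
check: Δy/Fy = (-1191/6400) / (-1191/800) = 1/8 ✓

α = 1/8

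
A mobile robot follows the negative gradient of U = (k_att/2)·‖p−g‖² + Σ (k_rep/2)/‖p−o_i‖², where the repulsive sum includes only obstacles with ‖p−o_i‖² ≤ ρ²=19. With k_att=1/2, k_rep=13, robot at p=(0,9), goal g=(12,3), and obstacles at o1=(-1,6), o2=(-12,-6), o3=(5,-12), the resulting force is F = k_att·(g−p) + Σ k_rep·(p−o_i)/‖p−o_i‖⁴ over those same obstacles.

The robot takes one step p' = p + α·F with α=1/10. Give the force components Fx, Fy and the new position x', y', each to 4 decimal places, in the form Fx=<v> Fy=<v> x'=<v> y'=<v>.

F_att = 1/2·(g−p) = 1/2·(12,-6) = (6.0000,-3.0000)
o1: d²=10 ≤ ρ²=19; F_rep = 13·(1,3)/10² = (0.1300,0.3900)
o2: d²=369 > ρ²=19 → inactive
o3: d²=466 > ρ²=19 → inactive
F = F_att + ΣF_rep = (6.1300,-2.6100)
p' = p + 1/10·F = (0.6130,8.7390)

Fx=6.1300 Fy=-2.6100 x'=0.6130 y'=8.7390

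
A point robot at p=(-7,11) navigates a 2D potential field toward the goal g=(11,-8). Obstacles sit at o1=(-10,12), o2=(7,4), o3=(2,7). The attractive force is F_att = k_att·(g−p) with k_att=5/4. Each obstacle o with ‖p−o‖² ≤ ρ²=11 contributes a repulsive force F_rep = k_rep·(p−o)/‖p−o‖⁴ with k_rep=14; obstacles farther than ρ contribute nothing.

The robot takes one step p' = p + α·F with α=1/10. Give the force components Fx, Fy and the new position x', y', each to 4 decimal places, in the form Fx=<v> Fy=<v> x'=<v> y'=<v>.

Fx=22.9200 Fy=-23.8900 x'=-4.7080 y'=8.6110

F_att = 5/4·(g−p) = 5/4·(18,-19) = (22.5000,-23.7500)
o1: d²=10 ≤ ρ²=11; F_rep = 14·(3,-1)/10² = (0.4200,-0.1400)
o2: d²=245 > ρ²=11 → inactive
o3: d²=97 > ρ²=11 → inactive
F = F_att + ΣF_rep = (22.9200,-23.8900)
p' = p + 1/10·F = (-4.7080,8.6110)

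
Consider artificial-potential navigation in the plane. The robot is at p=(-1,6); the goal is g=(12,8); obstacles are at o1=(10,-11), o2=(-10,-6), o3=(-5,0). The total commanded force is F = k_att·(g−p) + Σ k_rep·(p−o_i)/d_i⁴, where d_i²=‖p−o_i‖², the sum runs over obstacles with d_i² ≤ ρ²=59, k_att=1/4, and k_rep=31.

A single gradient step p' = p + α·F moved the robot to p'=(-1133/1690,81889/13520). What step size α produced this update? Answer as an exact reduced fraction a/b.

α = 1/10

F_att = 1/4·(g−p) = 1/4·(13,2) = (3.2500,0.5000)
o1: d²=410 > ρ²=59 → inactive
o2: d²=225 > ρ²=59 → inactive
o3: d²=52 ≤ ρ²=59; F_rep = 31·(4,6)/52² = (0.0459,0.0688)
F = F_att + ΣF_rep = (3.2959,0.5688)
Δp = p'−p = (0.3296,0.0569); α = Δx/Fx = (557/1690) / (557/169) = 1/10
check: Δy/Fy = (769/13520) / (769/1352) = 1/10 ✓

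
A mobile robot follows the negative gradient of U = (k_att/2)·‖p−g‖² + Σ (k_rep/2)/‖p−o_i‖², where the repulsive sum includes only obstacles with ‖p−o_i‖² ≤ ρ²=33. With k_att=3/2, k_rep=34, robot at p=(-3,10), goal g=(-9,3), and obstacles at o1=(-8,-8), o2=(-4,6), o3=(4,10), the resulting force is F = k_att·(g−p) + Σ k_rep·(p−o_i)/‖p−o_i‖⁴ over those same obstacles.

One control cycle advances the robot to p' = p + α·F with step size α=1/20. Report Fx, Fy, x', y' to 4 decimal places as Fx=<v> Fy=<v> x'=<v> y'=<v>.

Fx=-8.8824 Fy=-10.0294 x'=-3.4441 y'=9.4985

F_att = 3/2·(g−p) = 3/2·(-6,-7) = (-9.0000,-10.5000)
o1: d²=349 > ρ²=33 → inactive
o2: d²=17 ≤ ρ²=33; F_rep = 34·(1,4)/17² = (0.1176,0.4706)
o3: d²=49 > ρ²=33 → inactive
F = F_att + ΣF_rep = (-8.8824,-10.0294)
p' = p + 1/20·F = (-3.4441,9.4985)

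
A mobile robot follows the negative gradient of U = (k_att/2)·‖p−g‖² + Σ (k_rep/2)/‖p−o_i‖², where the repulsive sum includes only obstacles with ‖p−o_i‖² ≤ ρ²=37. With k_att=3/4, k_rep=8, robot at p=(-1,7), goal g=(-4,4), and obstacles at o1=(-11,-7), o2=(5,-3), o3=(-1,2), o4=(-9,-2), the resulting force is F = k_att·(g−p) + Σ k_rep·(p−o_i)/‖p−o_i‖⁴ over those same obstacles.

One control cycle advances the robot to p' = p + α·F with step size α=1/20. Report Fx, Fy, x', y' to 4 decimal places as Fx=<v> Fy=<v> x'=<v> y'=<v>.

Fx=-2.2500 Fy=-2.1860 x'=-1.1125 y'=6.8907

F_att = 3/4·(g−p) = 3/4·(-3,-3) = (-2.2500,-2.2500)
o1: d²=296 > ρ²=37 → inactive
o2: d²=136 > ρ²=37 → inactive
o3: d²=25 ≤ ρ²=37; F_rep = 8·(0,5)/25² = (0.0000,0.0640)
o4: d²=145 > ρ²=37 → inactive
F = F_att + ΣF_rep = (-2.2500,-2.1860)
p' = p + 1/20·F = (-1.1125,6.8907)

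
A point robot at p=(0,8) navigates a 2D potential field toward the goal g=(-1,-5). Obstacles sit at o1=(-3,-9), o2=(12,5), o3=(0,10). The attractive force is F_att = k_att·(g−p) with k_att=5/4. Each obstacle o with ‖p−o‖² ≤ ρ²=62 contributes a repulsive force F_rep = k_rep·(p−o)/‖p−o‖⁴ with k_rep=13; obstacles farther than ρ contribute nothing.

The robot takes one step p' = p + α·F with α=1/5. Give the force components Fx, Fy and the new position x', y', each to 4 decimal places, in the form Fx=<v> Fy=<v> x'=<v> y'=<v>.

Fx=-1.2500 Fy=-17.8750 x'=-0.2500 y'=4.4250

F_att = 5/4·(g−p) = 5/4·(-1,-13) = (-1.2500,-16.2500)
o1: d²=298 > ρ²=62 → inactive
o2: d²=153 > ρ²=62 → inactive
o3: d²=4 ≤ ρ²=62; F_rep = 13·(0,-2)/4² = (0.0000,-1.6250)
F = F_att + ΣF_rep = (-1.2500,-17.8750)
p' = p + 1/5·F = (-0.2500,4.4250)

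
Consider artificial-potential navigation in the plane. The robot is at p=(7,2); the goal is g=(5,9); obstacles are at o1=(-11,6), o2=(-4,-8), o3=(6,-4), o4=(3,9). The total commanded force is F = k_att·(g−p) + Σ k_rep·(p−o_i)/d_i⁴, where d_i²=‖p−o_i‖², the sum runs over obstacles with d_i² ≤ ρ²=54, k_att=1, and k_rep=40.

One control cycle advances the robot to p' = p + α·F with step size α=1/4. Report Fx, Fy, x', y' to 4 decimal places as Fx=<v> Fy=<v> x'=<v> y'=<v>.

Fx=-1.9708 Fy=7.1753 x'=6.5073 y'=3.7938

F_att = 1·(g−p) = 1·(-2,7) = (-2.0000,7.0000)
o1: d²=340 > ρ²=54 → inactive
o2: d²=221 > ρ²=54 → inactive
o3: d²=37 ≤ ρ²=54; F_rep = 40·(1,6)/37² = (0.0292,0.1753)
o4: d²=65 > ρ²=54 → inactive
F = F_att + ΣF_rep = (-1.9708,7.1753)
p' = p + 1/4·F = (6.5073,3.7938)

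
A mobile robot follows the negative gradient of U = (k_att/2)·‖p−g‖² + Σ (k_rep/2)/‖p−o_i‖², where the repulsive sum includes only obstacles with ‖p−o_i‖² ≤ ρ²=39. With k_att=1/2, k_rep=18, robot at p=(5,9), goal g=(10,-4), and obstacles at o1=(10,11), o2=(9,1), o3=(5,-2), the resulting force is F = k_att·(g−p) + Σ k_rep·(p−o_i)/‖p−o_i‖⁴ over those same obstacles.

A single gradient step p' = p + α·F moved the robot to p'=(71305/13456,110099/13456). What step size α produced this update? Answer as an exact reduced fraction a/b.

F_att = 1/2·(g−p) = 1/2·(5,-13) = (2.5000,-6.5000)
o1: d²=29 ≤ ρ²=39; F_rep = 18·(-5,-2)/29² = (-0.1070,-0.0428)
o2: d²=80 > ρ²=39 → inactive
o3: d²=121 > ρ²=39 → inactive
F = F_att + ΣF_rep = (2.3930,-6.5428)
Δp = p'−p = (0.2991,-0.8179); α = Δx/Fx = (4025/13456) / (4025/1682) = 1/8
check: Δy/Fy = (-11005/13456) / (-11005/1682) = 1/8 ✓

α = 1/8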